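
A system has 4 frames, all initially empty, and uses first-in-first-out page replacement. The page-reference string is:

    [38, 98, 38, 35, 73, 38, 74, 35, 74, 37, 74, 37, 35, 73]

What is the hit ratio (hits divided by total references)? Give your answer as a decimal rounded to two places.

0.57

38 -> miss, frames (38)
98 -> miss, frames (38 98)
38 -> hit
35 -> miss, frames (38 98 35)
73 -> miss, frames (38 98 35 73)
38 -> hit
74 -> miss, evict 38, frames (98 35 73 74)
35 -> hit
74 -> hit
37 -> miss, evict 98, frames (35 73 74 37)
74 -> hit
37 -> hit
35 -> hit
73 -> hit
Hits: 8 of 14 references → 8/14 = 0.5714.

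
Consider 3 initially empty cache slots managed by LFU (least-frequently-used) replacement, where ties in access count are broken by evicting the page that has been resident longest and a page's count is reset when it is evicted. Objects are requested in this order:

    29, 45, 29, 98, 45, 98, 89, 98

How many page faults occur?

29: fault, frames {29}
45: fault, frames {29,45}
29: hit
98: fault, frames {29,45,98}
45: hit
98: hit
89: fault, evict 29, frames {45,98,89}
98: hit
Page faults: 4.

4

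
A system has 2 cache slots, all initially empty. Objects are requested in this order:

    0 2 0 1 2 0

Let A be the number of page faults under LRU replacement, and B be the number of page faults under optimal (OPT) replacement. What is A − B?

Under LRU: F F . F F F → 5 faults.
Under OPT: F F . F . F → 4 faults.
A − B = 5 − 4 = 1.

1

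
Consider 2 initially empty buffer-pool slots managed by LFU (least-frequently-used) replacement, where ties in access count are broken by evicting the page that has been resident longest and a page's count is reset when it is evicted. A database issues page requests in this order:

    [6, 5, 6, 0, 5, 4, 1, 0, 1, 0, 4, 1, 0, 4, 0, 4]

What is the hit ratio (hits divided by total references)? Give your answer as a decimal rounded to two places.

0.06

6 → miss, frames [6]
5 → miss, frames [6, 5]
6 → hit
0 → miss, evict 5, frames [6, 0]
5 → miss, evict 0, frames [6, 5]
4 → miss, evict 5, frames [6, 4]
1 → miss, evict 4, frames [6, 1]
0 → miss, evict 1, frames [6, 0]
1 → miss, evict 0, frames [6, 1]
0 → miss, evict 1, frames [6, 0]
4 → miss, evict 0, frames [6, 4]
1 → miss, evict 4, frames [6, 1]
0 → miss, evict 1, frames [6, 0]
4 → miss, evict 0, frames [6, 4]
0 → miss, evict 4, frames [6, 0]
4 → miss, evict 0, frames [6, 4]
Hits: 1 of 16 references → 1/16 = 0.0625.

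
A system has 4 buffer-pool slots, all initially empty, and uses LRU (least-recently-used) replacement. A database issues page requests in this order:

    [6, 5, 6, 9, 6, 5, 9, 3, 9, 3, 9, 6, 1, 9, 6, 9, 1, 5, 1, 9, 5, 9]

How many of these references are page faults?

6 → miss, frames [6]
5 → miss, frames [6, 5]
6 → hit
9 → miss, frames [5, 6, 9]
6 → hit
5 → hit
9 → hit
3 → miss, frames [6, 5, 9, 3]
9 → hit
3 → hit
9 → hit
6 → hit
1 → miss, evict 5, frames [3, 9, 6, 1]
9 → hit
6 → hit
9 → hit
1 → hit
5 → miss, evict 3, frames [6, 9, 1, 5]
1 → hit
9 → hit
5 → hit
9 → hit
Page faults: 6.

6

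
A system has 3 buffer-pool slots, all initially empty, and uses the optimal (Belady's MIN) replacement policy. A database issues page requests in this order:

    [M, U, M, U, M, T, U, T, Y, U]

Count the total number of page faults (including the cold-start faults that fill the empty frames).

4

M → fault, frames {M}
U → fault, frames {M,U}
M → hit
U → hit
M → hit
T → fault, frames {M,U,T}
U → hit
T → hit
Y → fault, evict T, frames {M,U,Y}
U → hit
Page faults: 4.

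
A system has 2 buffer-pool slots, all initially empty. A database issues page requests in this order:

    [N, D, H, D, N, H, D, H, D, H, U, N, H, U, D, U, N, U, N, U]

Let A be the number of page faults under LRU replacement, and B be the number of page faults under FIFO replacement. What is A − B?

Under LRU: F F F . F F F . . . F F F F F . F . . . → 12 faults.
Under FIFO: F F F . F . F F . . F F F F F . F F . . → 13 faults.
A − B = 12 − 13 = -1.

-1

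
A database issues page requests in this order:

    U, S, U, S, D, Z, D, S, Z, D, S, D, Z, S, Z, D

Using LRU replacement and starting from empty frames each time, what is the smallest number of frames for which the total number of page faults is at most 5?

f=1: 16 faults
f=2: 11 faults
f=3: 4 faults
f=4: 4 faults
Smallest f with faults ≤ 5 is 3.

3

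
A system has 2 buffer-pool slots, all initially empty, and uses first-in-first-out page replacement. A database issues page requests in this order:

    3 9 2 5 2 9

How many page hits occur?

3 → miss, frames (3)
9 → miss, frames (3 9)
2 → miss, evict 3, frames (9 2)
5 → miss, evict 9, frames (2 5)
2 → hit
9 → miss, evict 2, frames (5 9)
Hits: 1.

1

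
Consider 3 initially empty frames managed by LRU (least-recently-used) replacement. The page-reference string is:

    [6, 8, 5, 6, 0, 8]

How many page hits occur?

6: miss, frames [6]
8: miss, frames [6, 8]
5: miss, frames [6, 8, 5]
6: hit
0: miss, evict 8, frames [5, 6, 0]
8: miss, evict 5, frames [6, 0, 8]
Hits: 1.

1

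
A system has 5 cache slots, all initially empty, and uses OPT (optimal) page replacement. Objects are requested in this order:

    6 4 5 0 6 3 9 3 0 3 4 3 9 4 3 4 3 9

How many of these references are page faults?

6 -> miss, frames (6)
4 -> miss, frames (6 4)
5 -> miss, frames (6 4 5)
0 -> miss, frames (6 4 5 0)
6 -> hit
3 -> miss, frames (6 4 5 0 3)
9 -> miss, evict 5, frames (6 4 0 3 9)
3 -> hit
0 -> hit
3 -> hit
4 -> hit
3 -> hit
9 -> hit
4 -> hit
3 -> hit
4 -> hit
3 -> hit
9 -> hit
Page faults: 6.

6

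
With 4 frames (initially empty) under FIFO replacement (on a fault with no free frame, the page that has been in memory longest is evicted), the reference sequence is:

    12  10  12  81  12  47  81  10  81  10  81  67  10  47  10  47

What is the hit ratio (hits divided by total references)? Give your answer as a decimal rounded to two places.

12 → miss, frames {12}
10 → miss, frames {12,10}
12 → hit
81 → miss, frames {12,10,81}
12 → hit
47 → miss, frames {12,10,81,47}
81 → hit
10 → hit
81 → hit
10 → hit
81 → hit
67 → miss, evict 12, frames {10,81,47,67}
10 → hit
47 → hit
10 → hit
47 → hit
Hits: 11 of 16 references → 11/16 = 0.6875.

0.69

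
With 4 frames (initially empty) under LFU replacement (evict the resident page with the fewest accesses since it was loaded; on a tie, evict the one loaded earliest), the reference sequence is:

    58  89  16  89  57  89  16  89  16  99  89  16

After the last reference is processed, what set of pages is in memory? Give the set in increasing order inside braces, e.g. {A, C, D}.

58 -> fault, frames (58)
89 -> fault, frames (58 89)
16 -> fault, frames (58 89 16)
89 -> hit
57 -> fault, frames (58 89 16 57)
89 -> hit
16 -> hit
89 -> hit
16 -> hit
99 -> fault, evict 58, frames (89 16 57 99)
89 -> hit
16 -> hit

{16, 57, 89, 99}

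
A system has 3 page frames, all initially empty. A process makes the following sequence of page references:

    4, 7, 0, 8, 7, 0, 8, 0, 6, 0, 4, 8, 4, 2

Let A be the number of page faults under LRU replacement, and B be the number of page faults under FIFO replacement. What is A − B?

Under LRU: F F F F . . . . F . F F . F → 8 faults.
Under FIFO: F F F F . . . . F . F . . F → 7 faults.
A − B = 8 − 7 = 1.

1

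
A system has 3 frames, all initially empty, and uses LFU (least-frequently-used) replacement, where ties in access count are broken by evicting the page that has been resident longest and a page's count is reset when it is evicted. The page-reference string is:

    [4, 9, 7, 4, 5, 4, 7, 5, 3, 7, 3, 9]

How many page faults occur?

8

4: miss, frames (4)
9: miss, frames (4 9)
7: miss, frames (4 9 7)
4: hit
5: miss, evict 9, frames (4 7 5)
4: hit
7: hit
5: hit
3: miss, evict 7, frames (4 5 3)
7: miss, evict 3, frames (4 5 7)
3: miss, evict 7, frames (4 5 3)
9: miss, evict 3, frames (4 5 9)
Page faults: 8.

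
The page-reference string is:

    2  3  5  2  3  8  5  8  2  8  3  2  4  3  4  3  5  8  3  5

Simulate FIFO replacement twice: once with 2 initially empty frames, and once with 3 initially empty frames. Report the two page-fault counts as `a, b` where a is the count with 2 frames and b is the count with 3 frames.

17, 10

2 frames: F F F F F F F . F F F F F F . . F F F F → 17 faults.
3 frames: F F F . . F . . F . F . F . . . F F F . → 10 faults.
10 < 17: adding a frame reduced faults, as is typical.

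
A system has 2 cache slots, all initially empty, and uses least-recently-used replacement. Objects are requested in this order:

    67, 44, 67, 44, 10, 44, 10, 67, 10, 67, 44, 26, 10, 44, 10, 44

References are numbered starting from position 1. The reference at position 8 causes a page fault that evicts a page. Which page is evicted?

pos 1: 67 -> miss, frames (67)
pos 2: 44 -> miss, frames (67 44)
pos 3: 67 -> hit
pos 4: 44 -> hit
pos 5: 10 -> miss, evict 67, frames (44 10)
pos 6: 44 -> hit
pos 7: 10 -> hit
pos 8: 67 -> miss, evict 44, frames (10 67)
At position 8, page 44 is evicted.

44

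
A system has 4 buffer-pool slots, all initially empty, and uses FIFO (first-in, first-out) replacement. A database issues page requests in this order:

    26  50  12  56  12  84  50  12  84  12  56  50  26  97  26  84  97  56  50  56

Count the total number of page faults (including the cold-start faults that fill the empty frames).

26: miss, frames (26)
50: miss, frames (26 50)
12: miss, frames (26 50 12)
56: miss, frames (26 50 12 56)
12: hit
84: miss, evict 26, frames (50 12 56 84)
50: hit
12: hit
84: hit
12: hit
56: hit
50: hit
26: miss, evict 50, frames (12 56 84 26)
97: miss, evict 12, frames (56 84 26 97)
26: hit
84: hit
97: hit
56: hit
50: miss, evict 56, frames (84 26 97 50)
56: miss, evict 84, frames (26 97 50 56)
Page faults: 9.

9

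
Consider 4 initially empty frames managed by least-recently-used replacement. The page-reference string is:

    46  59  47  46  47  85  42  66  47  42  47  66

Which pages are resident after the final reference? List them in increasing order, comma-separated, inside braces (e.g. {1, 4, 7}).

{42, 47, 66, 85}

46 → miss, frames {46}
59 → miss, frames {46,59}
47 → miss, frames {46,59,47}
46 → hit
47 → hit
85 → miss, frames {59,46,47,85}
42 → miss, evict 59, frames {46,47,85,42}
66 → miss, evict 46, frames {47,85,42,66}
47 → hit
42 → hit
47 → hit
66 → hit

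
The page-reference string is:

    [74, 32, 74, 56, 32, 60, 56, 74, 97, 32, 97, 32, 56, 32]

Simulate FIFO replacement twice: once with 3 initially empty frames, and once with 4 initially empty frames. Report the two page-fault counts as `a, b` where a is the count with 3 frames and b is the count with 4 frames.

3 frames: F F . F . F . F F F . . F . → 8 faults.
4 frames: F F . F . F . . F . . . . . → 5 faults.
5 < 8: adding a frame reduced faults, as is typical.

8, 5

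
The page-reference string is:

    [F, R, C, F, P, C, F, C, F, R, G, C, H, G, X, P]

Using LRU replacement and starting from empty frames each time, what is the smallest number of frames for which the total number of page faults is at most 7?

7

f=1: 16 faults
f=2: 14 faults
f=3: 10 faults
f=4: 8 faults
f=5: 8 faults
f=6: 8 faults
f=7: 7 faults
Smallest f with faults ≤ 7 is 7.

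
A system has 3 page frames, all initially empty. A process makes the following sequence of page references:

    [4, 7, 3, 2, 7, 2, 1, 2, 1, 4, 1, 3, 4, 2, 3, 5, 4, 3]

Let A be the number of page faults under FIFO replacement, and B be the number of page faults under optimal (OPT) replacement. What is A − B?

4

Under FIFO: F F F F . . F . . F . F . F . F F F → 11 faults.
Under OPT: F F F F . . F . . . . F . . . F . . → 7 faults.
A − B = 11 − 7 = 4.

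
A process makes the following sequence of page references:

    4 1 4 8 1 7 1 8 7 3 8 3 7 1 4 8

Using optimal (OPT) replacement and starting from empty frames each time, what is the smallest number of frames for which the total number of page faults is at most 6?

4

f=1: 16 faults
f=2: 9 faults
f=3: 7 faults
f=4: 6 faults
f=5: 5 faults
Smallest f with faults ≤ 6 is 4.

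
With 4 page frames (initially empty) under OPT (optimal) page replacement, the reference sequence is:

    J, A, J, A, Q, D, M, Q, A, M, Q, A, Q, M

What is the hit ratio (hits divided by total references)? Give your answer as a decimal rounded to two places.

J: miss, frames [J]
A: miss, frames [J, A]
J: hit
A: hit
Q: miss, frames [J, A, Q]
D: miss, frames [J, A, Q, D]
M: miss, evict D, frames [J, A, Q, M]
Q: hit
A: hit
M: hit
Q: hit
A: hit
Q: hit
M: hit
Hits: 9 of 14 references → 9/14 = 0.6429.

0.64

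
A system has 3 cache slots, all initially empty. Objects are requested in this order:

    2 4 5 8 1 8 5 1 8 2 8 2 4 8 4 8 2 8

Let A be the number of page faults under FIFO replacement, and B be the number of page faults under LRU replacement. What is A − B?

1

Under FIFO: F F F F F . . . . F . . F F . . . . → 8 faults.
Under LRU: F F F F F . . . . F . . F . . . . . → 7 faults.
A − B = 8 − 7 = 1.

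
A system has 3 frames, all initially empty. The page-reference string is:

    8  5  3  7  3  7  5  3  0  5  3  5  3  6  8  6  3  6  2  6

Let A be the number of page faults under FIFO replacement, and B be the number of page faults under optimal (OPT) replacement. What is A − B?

Under FIFO: F F F F . . . . F F F . . F F . . . F . → 10 faults.
Under OPT: F F F F . . . . F . . . . F F . . . F . → 8 faults.
A − B = 10 − 8 = 2.

2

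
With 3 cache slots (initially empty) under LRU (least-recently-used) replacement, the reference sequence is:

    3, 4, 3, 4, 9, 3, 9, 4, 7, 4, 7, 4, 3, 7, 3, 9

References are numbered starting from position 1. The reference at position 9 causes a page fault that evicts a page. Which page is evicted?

3

pos 1: 3: fault, frames {3}
pos 2: 4: fault, frames {3,4}
pos 3: 3: hit
pos 4: 4: hit
pos 5: 9: fault, frames {3,4,9}
pos 6: 3: hit
pos 7: 9: hit
pos 8: 4: hit
pos 9: 7: fault, evict 3, frames {9,4,7}
At position 9, page 3 is evicted.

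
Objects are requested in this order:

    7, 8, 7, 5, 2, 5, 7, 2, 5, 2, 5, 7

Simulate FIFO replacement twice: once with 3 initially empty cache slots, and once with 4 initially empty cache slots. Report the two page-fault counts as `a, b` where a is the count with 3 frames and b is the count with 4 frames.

5, 4

3 frames: F F . F F . F . . . . . → 5 faults.
4 frames: F F . F F . . . . . . . → 4 faults.
4 < 5: adding a frame reduced faults, as is typical.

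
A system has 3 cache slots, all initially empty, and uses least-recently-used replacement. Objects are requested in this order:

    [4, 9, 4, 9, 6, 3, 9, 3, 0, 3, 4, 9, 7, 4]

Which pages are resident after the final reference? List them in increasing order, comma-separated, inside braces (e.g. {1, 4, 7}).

4: fault, frames [4]
9: fault, frames [4, 9]
4: hit
9: hit
6: fault, frames [4, 9, 6]
3: fault, evict 4, frames [9, 6, 3]
9: hit
3: hit
0: fault, evict 6, frames [9, 3, 0]
3: hit
4: fault, evict 9, frames [0, 3, 4]
9: fault, evict 0, frames [3, 4, 9]
7: fault, evict 3, frames [4, 9, 7]
4: hit

{4, 7, 9}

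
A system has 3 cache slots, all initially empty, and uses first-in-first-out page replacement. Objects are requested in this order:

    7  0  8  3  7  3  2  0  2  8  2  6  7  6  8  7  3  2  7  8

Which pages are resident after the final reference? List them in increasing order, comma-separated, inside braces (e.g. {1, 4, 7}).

7 → fault, frames {7}
0 → fault, frames {7,0}
8 → fault, frames {7,0,8}
3 → fault, evict 7, frames {0,8,3}
7 → fault, evict 0, frames {8,3,7}
3 → hit
2 → fault, evict 8, frames {3,7,2}
0 → fault, evict 3, frames {7,2,0}
2 → hit
8 → fault, evict 7, frames {2,0,8}
2 → hit
6 → fault, evict 2, frames {0,8,6}
7 → fault, evict 0, frames {8,6,7}
6 → hit
8 → hit
7 → hit
3 → fault, evict 8, frames {6,7,3}
2 → fault, evict 6, frames {7,3,2}
7 → hit
8 → fault, evict 7, frames {3,2,8}

{2, 3, 8}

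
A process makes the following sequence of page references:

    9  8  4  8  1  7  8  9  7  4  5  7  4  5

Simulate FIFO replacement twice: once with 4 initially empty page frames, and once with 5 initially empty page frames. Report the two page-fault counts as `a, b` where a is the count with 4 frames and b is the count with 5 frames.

4 frames: F F F . F F . F . . F . F . → 8 faults.
5 frames: F F F . F F . . . . F . . . → 6 faults.
6 < 8: adding a frame reduced faults, as is typical.

8, 6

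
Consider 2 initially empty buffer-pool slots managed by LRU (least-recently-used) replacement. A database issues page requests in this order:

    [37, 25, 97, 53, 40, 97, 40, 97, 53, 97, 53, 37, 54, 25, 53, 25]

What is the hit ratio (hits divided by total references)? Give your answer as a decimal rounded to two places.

0.31

37: miss, frames {37}
25: miss, frames {37,25}
97: miss, evict 37, frames {25,97}
53: miss, evict 25, frames {97,53}
40: miss, evict 97, frames {53,40}
97: miss, evict 53, frames {40,97}
40: hit
97: hit
53: miss, evict 40, frames {97,53}
97: hit
53: hit
37: miss, evict 97, frames {53,37}
54: miss, evict 53, frames {37,54}
25: miss, evict 37, frames {54,25}
53: miss, evict 54, frames {25,53}
25: hit
Hits: 5 of 16 references → 5/16 = 0.3125.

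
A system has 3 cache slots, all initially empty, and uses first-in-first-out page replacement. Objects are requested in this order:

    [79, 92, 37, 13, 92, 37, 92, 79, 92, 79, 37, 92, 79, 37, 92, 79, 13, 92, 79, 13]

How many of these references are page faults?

9

79 -> fault, frames {79}
92 -> fault, frames {79,92}
37 -> fault, frames {79,92,37}
13 -> fault, evict 79, frames {92,37,13}
92 -> hit
37 -> hit
92 -> hit
79 -> fault, evict 92, frames {37,13,79}
92 -> fault, evict 37, frames {13,79,92}
79 -> hit
37 -> fault, evict 13, frames {79,92,37}
92 -> hit
79 -> hit
37 -> hit
92 -> hit
79 -> hit
13 -> fault, evict 79, frames {92,37,13}
92 -> hit
79 -> fault, evict 92, frames {37,13,79}
13 -> hit
Page faults: 9.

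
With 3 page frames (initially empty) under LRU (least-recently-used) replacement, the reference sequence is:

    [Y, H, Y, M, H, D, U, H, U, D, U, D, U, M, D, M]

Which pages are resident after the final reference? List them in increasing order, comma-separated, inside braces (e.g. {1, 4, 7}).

{D, M, U}

Y -> fault, frames [Y]
H -> fault, frames [Y, H]
Y -> hit
M -> fault, frames [H, Y, M]
H -> hit
D -> fault, evict Y, frames [M, H, D]
U -> fault, evict M, frames [H, D, U]
H -> hit
U -> hit
D -> hit
U -> hit
D -> hit
U -> hit
M -> fault, evict H, frames [D, U, M]
D -> hit
M -> hit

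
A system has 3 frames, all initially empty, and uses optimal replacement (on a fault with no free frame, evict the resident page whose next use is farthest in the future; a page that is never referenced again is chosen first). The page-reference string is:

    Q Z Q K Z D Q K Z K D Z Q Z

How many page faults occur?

Q → miss, frames [Q]
Z → miss, frames [Q, Z]
Q → hit
K → miss, frames [Q, Z, K]
Z → hit
D → miss, evict Z, frames [Q, K, D]
Q → hit
K → hit
Z → miss, evict Q, frames [K, D, Z]
K → hit
D → hit
Z → hit
Q → miss, evict D, frames [K, Z, Q]
Z → hit
Page faults: 6.

6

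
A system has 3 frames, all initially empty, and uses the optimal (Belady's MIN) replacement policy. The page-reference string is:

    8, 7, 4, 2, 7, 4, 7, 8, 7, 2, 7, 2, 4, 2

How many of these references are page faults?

8 -> fault, frames (8)
7 -> fault, frames (8 7)
4 -> fault, frames (8 7 4)
2 -> fault, evict 8, frames (7 4 2)
7 -> hit
4 -> hit
7 -> hit
8 -> fault, evict 4, frames (7 2 8)
7 -> hit
2 -> hit
7 -> hit
2 -> hit
4 -> fault, evict 8, frames (7 2 4)
2 -> hit
Page faults: 6.

6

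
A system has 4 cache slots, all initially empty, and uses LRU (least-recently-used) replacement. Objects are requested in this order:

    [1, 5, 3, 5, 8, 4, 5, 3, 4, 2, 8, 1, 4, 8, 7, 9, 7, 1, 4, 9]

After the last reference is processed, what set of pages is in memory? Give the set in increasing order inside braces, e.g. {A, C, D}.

{1, 4, 7, 9}

1 -> miss, frames (1)
5 -> miss, frames (1 5)
3 -> miss, frames (1 5 3)
5 -> hit
8 -> miss, frames (1 3 5 8)
4 -> miss, evict 1, frames (3 5 8 4)
5 -> hit
3 -> hit
4 -> hit
2 -> miss, evict 8, frames (5 3 4 2)
8 -> miss, evict 5, frames (3 4 2 8)
1 -> miss, evict 3, frames (4 2 8 1)
4 -> hit
8 -> hit
7 -> miss, evict 2, frames (1 4 8 7)
9 -> miss, evict 1, frames (4 8 7 9)
7 -> hit
1 -> miss, evict 4, frames (8 9 7 1)
4 -> miss, evict 8, frames (9 7 1 4)
9 -> hit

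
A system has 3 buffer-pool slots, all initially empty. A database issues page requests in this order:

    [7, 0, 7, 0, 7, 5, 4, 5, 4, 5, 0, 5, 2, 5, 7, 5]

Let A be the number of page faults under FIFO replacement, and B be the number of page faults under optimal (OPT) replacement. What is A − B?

Under FIFO: F F . . . F F . . . . . F . F F → 7 faults.
Under OPT: F F . . . F F . . . . . F . F . → 6 faults.
A − B = 7 − 6 = 1.

1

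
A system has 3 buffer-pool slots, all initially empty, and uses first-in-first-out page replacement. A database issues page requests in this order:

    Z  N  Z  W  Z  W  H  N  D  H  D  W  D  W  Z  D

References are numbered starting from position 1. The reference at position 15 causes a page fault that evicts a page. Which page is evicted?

pos 1: Z → fault, frames (Z)
pos 2: N → fault, frames (Z N)
pos 3: Z → hit
pos 4: W → fault, frames (Z N W)
pos 5: Z → hit
pos 6: W → hit
pos 7: H → fault, evict Z, frames (N W H)
pos 8: N → hit
pos 9: D → fault, evict N, frames (W H D)
pos 10: H → hit
pos 11: D → hit
pos 12: W → hit
pos 13: D → hit
pos 14: W → hit
pos 15: Z → fault, evict W, frames (H D Z)
At position 15, page W is evicted.

W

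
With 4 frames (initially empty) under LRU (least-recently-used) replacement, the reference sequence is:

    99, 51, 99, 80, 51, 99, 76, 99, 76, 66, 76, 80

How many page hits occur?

99 → fault, frames {99}
51 → fault, frames {99,51}
99 → hit
80 → fault, frames {51,99,80}
51 → hit
99 → hit
76 → fault, frames {80,51,99,76}
99 → hit
76 → hit
66 → fault, evict 80, frames {51,99,76,66}
76 → hit
80 → fault, evict 51, frames {99,66,76,80}
Hits: 6.

6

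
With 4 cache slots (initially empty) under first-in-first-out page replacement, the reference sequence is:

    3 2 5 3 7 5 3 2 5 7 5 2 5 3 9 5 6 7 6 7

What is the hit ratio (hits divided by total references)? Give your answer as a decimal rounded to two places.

0.70

3 → fault, frames {3}
2 → fault, frames {3,2}
5 → fault, frames {3,2,5}
3 → hit
7 → fault, frames {3,2,5,7}
5 → hit
3 → hit
2 → hit
5 → hit
7 → hit
5 → hit
2 → hit
5 → hit
3 → hit
9 → fault, evict 3, frames {2,5,7,9}
5 → hit
6 → fault, evict 2, frames {5,7,9,6}
7 → hit
6 → hit
7 → hit
Hits: 14 of 20 references → 14/20 = 0.7000.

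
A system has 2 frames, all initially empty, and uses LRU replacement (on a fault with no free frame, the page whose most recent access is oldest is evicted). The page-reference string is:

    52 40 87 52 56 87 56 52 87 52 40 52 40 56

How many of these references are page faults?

10

52: miss, frames (52)
40: miss, frames (52 40)
87: miss, evict 52, frames (40 87)
52: miss, evict 40, frames (87 52)
56: miss, evict 87, frames (52 56)
87: miss, evict 52, frames (56 87)
56: hit
52: miss, evict 87, frames (56 52)
87: miss, evict 56, frames (52 87)
52: hit
40: miss, evict 87, frames (52 40)
52: hit
40: hit
56: miss, evict 52, frames (40 56)
Page faults: 10.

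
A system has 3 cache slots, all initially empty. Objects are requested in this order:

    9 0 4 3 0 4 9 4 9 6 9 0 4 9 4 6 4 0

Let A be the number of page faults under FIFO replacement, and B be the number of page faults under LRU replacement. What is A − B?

Under FIFO: F F F F . . F . . F . F F F . F . F → 11 faults.
Under LRU: F F F F . . F . . F . F F . . F . F → 10 faults.
A − B = 11 − 10 = 1.

1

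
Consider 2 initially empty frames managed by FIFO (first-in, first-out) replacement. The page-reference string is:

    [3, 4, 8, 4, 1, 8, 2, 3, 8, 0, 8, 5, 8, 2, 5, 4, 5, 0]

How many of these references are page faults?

3 → miss, frames [3]
4 → miss, frames [3, 4]
8 → miss, evict 3, frames [4, 8]
4 → hit
1 → miss, evict 4, frames [8, 1]
8 → hit
2 → miss, evict 8, frames [1, 2]
3 → miss, evict 1, frames [2, 3]
8 → miss, evict 2, frames [3, 8]
0 → miss, evict 3, frames [8, 0]
8 → hit
5 → miss, evict 8, frames [0, 5]
8 → miss, evict 0, frames [5, 8]
2 → miss, evict 5, frames [8, 2]
5 → miss, evict 8, frames [2, 5]
4 → miss, evict 2, frames [5, 4]
5 → hit
0 → miss, evict 5, frames [4, 0]
Page faults: 14.

14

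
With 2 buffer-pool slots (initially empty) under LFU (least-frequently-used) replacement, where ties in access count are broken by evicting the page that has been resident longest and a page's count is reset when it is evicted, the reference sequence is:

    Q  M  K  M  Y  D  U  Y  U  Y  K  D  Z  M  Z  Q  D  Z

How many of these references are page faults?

15

Q -> miss, frames [Q]
M -> miss, frames [Q, M]
K -> miss, evict Q, frames [M, K]
M -> hit
Y -> miss, evict K, frames [M, Y]
D -> miss, evict Y, frames [M, D]
U -> miss, evict D, frames [M, U]
Y -> miss, evict U, frames [M, Y]
U -> miss, evict Y, frames [M, U]
Y -> miss, evict U, frames [M, Y]
K -> miss, evict Y, frames [M, K]
D -> miss, evict K, frames [M, D]
Z -> miss, evict D, frames [M, Z]
M -> hit
Z -> hit
Q -> miss, evict Z, frames [M, Q]
D -> miss, evict Q, frames [M, D]
Z -> miss, evict D, frames [M, Z]
Page faults: 15.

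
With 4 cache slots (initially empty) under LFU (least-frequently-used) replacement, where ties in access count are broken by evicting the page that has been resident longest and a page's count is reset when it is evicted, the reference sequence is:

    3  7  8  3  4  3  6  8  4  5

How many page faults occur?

6

3 -> fault, frames [3]
7 -> fault, frames [3, 7]
8 -> fault, frames [3, 7, 8]
3 -> hit
4 -> fault, frames [3, 7, 8, 4]
3 -> hit
6 -> fault, evict 7, frames [3, 8, 4, 6]
8 -> hit
4 -> hit
5 -> fault, evict 6, frames [3, 8, 4, 5]
Page faults: 6.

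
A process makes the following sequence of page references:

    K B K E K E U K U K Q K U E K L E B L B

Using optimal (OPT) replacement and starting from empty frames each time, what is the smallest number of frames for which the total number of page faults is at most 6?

f=1: 20 faults
f=2: 9 faults
f=3: 8 faults
f=4: 7 faults
f=5: 6 faults
f=6: 6 faults
Smallest f with faults ≤ 6 is 5.

5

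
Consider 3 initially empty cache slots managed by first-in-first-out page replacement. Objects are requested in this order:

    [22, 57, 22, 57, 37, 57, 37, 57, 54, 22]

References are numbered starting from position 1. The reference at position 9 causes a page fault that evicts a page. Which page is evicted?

22

pos 1: 22 -> miss, frames {22}
pos 2: 57 -> miss, frames {22,57}
pos 3: 22 -> hit
pos 4: 57 -> hit
pos 5: 37 -> miss, frames {22,57,37}
pos 6: 57 -> hit
pos 7: 37 -> hit
pos 8: 57 -> hit
pos 9: 54 -> miss, evict 22, frames {57,37,54}
At position 9, page 22 is evicted.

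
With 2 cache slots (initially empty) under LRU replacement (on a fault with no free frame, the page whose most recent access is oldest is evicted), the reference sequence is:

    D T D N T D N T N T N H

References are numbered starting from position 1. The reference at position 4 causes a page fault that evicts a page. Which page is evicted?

pos 1: D → fault, frames {D}
pos 2: T → fault, frames {D,T}
pos 3: D → hit
pos 4: N → fault, evict T, frames {D,N}
At position 4, page T is evicted.

T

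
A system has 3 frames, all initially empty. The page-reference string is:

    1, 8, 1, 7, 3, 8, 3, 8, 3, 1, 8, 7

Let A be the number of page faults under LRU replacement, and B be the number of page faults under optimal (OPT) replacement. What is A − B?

2

Under LRU: F F . F F F . . . F . F → 7 faults.
Under OPT: F F . F F . . . . . . F → 5 faults.
A − B = 7 − 5 = 2.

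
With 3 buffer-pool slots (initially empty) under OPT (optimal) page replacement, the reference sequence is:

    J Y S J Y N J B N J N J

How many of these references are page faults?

5

J → fault, frames {J}
Y → fault, frames {J,Y}
S → fault, frames {J,Y,S}
J → hit
Y → hit
N → fault, evict S, frames {J,Y,N}
J → hit
B → fault, evict Y, frames {J,N,B}
N → hit
J → hit
N → hit
J → hit
Page faults: 5.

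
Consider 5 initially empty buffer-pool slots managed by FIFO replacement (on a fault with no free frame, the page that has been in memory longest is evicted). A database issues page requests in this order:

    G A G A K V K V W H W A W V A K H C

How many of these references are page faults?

G -> fault, frames (G)
A -> fault, frames (G A)
G -> hit
A -> hit
K -> fault, frames (G A K)
V -> fault, frames (G A K V)
K -> hit
V -> hit
W -> fault, frames (G A K V W)
H -> fault, evict G, frames (A K V W H)
W -> hit
A -> hit
W -> hit
V -> hit
A -> hit
K -> hit
H -> hit
C -> fault, evict A, frames (K V W H C)
Page faults: 7.

7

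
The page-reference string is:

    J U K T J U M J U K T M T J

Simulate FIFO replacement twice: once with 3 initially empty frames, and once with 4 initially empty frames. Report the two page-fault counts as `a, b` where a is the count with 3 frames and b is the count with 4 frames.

3 frames: F F F F F F F . . F F . . F → 10 faults.
4 frames: F F F F . . F F F F F F . F → 11 faults.
11 > 10: adding a frame increased faults — Belady's anomaly.

10, 11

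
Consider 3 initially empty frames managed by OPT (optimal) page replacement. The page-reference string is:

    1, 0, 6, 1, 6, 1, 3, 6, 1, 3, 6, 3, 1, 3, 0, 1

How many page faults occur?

1 → fault, frames (1)
0 → fault, frames (1 0)
6 → fault, frames (1 0 6)
1 → hit
6 → hit
1 → hit
3 → fault, evict 0, frames (1 6 3)
6 → hit
1 → hit
3 → hit
6 → hit
3 → hit
1 → hit
3 → hit
0 → fault, evict 3, frames (1 6 0)
1 → hit
Page faults: 5.

5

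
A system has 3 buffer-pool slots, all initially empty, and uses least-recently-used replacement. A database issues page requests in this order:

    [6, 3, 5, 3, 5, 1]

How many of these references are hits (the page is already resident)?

2

6 -> miss, frames (6)
3 -> miss, frames (6 3)
5 -> miss, frames (6 3 5)
3 -> hit
5 -> hit
1 -> miss, evict 6, frames (3 5 1)
Hits: 2.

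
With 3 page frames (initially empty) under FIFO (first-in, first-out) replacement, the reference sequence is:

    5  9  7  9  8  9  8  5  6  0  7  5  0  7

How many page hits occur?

5

5 -> miss, frames [5]
9 -> miss, frames [5, 9]
7 -> miss, frames [5, 9, 7]
9 -> hit
8 -> miss, evict 5, frames [9, 7, 8]
9 -> hit
8 -> hit
5 -> miss, evict 9, frames [7, 8, 5]
6 -> miss, evict 7, frames [8, 5, 6]
0 -> miss, evict 8, frames [5, 6, 0]
7 -> miss, evict 5, frames [6, 0, 7]
5 -> miss, evict 6, frames [0, 7, 5]
0 -> hit
7 -> hit
Hits: 5.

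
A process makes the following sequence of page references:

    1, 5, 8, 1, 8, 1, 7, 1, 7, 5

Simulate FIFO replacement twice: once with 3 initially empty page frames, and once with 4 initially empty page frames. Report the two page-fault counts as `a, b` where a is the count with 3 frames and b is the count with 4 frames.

3 frames: F F F . . . F F . F → 6 faults.
4 frames: F F F . . . F . . . → 4 faults.
4 < 6: adding a frame reduced faults, as is typical.

6, 4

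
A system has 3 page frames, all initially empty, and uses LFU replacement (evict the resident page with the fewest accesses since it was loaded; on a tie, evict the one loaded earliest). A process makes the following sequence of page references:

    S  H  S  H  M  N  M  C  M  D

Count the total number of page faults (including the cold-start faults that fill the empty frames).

S: miss, frames {S}
H: miss, frames {S,H}
S: hit
H: hit
M: miss, frames {S,H,M}
N: miss, evict M, frames {S,H,N}
M: miss, evict N, frames {S,H,M}
C: miss, evict M, frames {S,H,C}
M: miss, evict C, frames {S,H,M}
D: miss, evict M, frames {S,H,D}
Page faults: 8.

8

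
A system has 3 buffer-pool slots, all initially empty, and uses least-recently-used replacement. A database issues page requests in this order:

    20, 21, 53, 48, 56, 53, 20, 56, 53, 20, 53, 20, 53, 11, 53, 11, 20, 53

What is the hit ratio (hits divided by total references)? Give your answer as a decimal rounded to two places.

20 → fault, frames (20)
21 → fault, frames (20 21)
53 → fault, frames (20 21 53)
48 → fault, evict 20, frames (21 53 48)
56 → fault, evict 21, frames (53 48 56)
53 → hit
20 → fault, evict 48, frames (56 53 20)
56 → hit
53 → hit
20 → hit
53 → hit
20 → hit
53 → hit
11 → fault, evict 56, frames (20 53 11)
53 → hit
11 → hit
20 → hit
53 → hit
Hits: 11 of 18 references → 11/18 = 0.6111.

0.61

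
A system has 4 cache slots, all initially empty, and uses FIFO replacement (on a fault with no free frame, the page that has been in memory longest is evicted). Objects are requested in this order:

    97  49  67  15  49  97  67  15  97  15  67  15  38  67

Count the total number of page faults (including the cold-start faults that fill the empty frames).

5

97 → miss, frames (97)
49 → miss, frames (97 49)
67 → miss, frames (97 49 67)
15 → miss, frames (97 49 67 15)
49 → hit
97 → hit
67 → hit
15 → hit
97 → hit
15 → hit
67 → hit
15 → hit
38 → miss, evict 97, frames (49 67 15 38)
67 → hit
Page faults: 5.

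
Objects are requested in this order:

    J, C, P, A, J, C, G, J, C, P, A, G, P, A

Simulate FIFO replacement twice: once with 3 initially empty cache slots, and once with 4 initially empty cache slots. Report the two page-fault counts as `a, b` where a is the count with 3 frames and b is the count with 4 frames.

9, 10

3 frames: F F F F F F F . . F F . . . → 9 faults.
4 frames: F F F F . . F F F F F F . . → 10 faults.
10 > 9: adding a frame increased faults — Belady's anomaly.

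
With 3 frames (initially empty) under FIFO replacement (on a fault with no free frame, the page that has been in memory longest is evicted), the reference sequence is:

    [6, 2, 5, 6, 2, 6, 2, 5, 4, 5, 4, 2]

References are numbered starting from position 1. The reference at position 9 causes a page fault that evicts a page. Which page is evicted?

6

pos 1: 6 → miss, frames (6)
pos 2: 2 → miss, frames (6 2)
pos 3: 5 → miss, frames (6 2 5)
pos 4: 6 → hit
pos 5: 2 → hit
pos 6: 6 → hit
pos 7: 2 → hit
pos 8: 5 → hit
pos 9: 4 → miss, evict 6, frames (2 5 4)
At position 9, page 6 is evicted.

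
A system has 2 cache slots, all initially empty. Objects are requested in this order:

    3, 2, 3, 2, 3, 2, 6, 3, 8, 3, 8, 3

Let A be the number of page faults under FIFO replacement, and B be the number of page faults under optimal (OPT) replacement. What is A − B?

1

Under FIFO: F F . . . . F F F . . . → 5 faults.
Under OPT: F F . . . . F . F . . . → 4 faults.
A − B = 5 − 4 = 1.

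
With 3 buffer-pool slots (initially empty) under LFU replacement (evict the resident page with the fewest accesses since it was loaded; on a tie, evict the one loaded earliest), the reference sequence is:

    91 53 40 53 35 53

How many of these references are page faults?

4

91: fault, frames {91}
53: fault, frames {91,53}
40: fault, frames {91,53,40}
53: hit
35: fault, evict 91, frames {53,40,35}
53: hit
Page faults: 4.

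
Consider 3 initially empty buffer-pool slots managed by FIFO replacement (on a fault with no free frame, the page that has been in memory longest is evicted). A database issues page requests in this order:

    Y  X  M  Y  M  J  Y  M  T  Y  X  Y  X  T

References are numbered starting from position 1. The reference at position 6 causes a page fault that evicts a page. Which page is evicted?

Y

pos 1: Y: miss, frames (Y)
pos 2: X: miss, frames (Y X)
pos 3: M: miss, frames (Y X M)
pos 4: Y: hit
pos 5: M: hit
pos 6: J: miss, evict Y, frames (X M J)
At position 6, page Y is evicted.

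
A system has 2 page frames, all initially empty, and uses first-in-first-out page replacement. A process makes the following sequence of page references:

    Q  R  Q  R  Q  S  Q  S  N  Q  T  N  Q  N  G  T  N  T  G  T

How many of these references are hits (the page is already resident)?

Q → fault, frames [Q]
R → fault, frames [Q, R]
Q → hit
R → hit
Q → hit
S → fault, evict Q, frames [R, S]
Q → fault, evict R, frames [S, Q]
S → hit
N → fault, evict S, frames [Q, N]
Q → hit
T → fault, evict Q, frames [N, T]
N → hit
Q → fault, evict N, frames [T, Q]
N → fault, evict T, frames [Q, N]
G → fault, evict Q, frames [N, G]
T → fault, evict N, frames [G, T]
N → fault, evict G, frames [T, N]
T → hit
G → fault, evict T, frames [N, G]
T → fault, evict N, frames [G, T]
Hits: 7.

7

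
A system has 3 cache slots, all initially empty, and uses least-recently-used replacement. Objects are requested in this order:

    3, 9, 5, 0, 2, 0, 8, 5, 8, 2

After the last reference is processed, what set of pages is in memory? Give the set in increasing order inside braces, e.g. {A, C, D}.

3 → fault, frames [3]
9 → fault, frames [3, 9]
5 → fault, frames [3, 9, 5]
0 → fault, evict 3, frames [9, 5, 0]
2 → fault, evict 9, frames [5, 0, 2]
0 → hit
8 → fault, evict 5, frames [2, 0, 8]
5 → fault, evict 2, frames [0, 8, 5]
8 → hit
2 → fault, evict 0, frames [5, 8, 2]

{2, 5, 8}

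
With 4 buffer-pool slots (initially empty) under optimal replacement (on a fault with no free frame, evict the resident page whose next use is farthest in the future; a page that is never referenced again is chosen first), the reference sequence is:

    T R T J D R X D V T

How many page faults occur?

T -> miss, frames {T}
R -> miss, frames {T,R}
T -> hit
J -> miss, frames {T,R,J}
D -> miss, frames {T,R,J,D}
R -> hit
X -> miss, evict J, frames {T,R,D,X}
D -> hit
V -> miss, evict X, frames {T,R,D,V}
T -> hit
Page faults: 6.

6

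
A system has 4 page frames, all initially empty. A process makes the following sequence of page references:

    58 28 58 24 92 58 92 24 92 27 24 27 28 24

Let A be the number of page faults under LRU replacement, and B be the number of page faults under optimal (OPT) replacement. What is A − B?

Under LRU: F F . F F . . . . F . . F . → 6 faults.
Under OPT: F F . F F . . . . F . . . . → 5 faults.
A − B = 6 − 5 = 1.

1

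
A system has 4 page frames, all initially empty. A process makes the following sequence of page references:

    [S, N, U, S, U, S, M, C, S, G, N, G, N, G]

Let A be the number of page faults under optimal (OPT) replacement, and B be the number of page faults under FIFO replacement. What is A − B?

-2

Under OPT: F F F . . . F F . F . . . . → 6 faults.
Under FIFO: F F F . . . F F F F F . . . → 8 faults.
A − B = 6 − 8 = -2.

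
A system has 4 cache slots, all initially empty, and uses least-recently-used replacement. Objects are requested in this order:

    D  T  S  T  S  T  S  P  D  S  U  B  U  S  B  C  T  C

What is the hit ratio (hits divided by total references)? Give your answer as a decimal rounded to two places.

D -> fault, frames (D)
T -> fault, frames (D T)
S -> fault, frames (D T S)
T -> hit
S -> hit
T -> hit
S -> hit
P -> fault, frames (D T S P)
D -> hit
S -> hit
U -> fault, evict T, frames (P D S U)
B -> fault, evict P, frames (D S U B)
U -> hit
S -> hit
B -> hit
C -> fault, evict D, frames (U S B C)
T -> fault, evict U, frames (S B C T)
C -> hit
Hits: 10 of 18 references → 10/18 = 0.5556.

0.56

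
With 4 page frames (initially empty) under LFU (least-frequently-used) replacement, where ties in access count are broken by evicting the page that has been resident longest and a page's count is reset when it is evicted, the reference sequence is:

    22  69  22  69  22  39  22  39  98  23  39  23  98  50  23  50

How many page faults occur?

22 -> miss, frames (22)
69 -> miss, frames (22 69)
22 -> hit
69 -> hit
22 -> hit
39 -> miss, frames (22 69 39)
22 -> hit
39 -> hit
98 -> miss, frames (22 69 39 98)
23 -> miss, evict 98, frames (22 69 39 23)
39 -> hit
23 -> hit
98 -> miss, evict 69, frames (22 39 23 98)
50 -> miss, evict 98, frames (22 39 23 50)
23 -> hit
50 -> hit
Page faults: 7.

7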